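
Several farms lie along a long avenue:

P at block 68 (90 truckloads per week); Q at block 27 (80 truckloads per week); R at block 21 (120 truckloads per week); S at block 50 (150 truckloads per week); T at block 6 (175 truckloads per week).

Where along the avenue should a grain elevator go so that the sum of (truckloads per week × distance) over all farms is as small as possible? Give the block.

For a sum of weighted absolute distances on a line, the optimum is the weighted median (not the mean). Total weight W = 615; half-weight = 307.5.
Sort by position and accumulate weight:
  block 6 (T, w=175) → cum 175
  block 21 (R, w=120) → cum 295
  block 27 (Q, w=80) → cum 375  ≥ 307.5 → median here
  block 50 (S, w=150) → cum 525
  block 68 (P, w=90) → cum 615
Optimal location: block 27.

x = 27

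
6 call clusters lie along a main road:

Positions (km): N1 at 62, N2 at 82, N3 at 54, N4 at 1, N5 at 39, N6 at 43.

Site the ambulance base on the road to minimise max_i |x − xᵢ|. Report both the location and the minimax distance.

location 41.5, max distance 40.5

The 1-center on a line is the midpoint of the two extreme points: leftmost at 1, rightmost at 82.
Optimal location = (1 + 82)/2 = 41.5; maximum distance = (82 − 1)/2 = 40.5.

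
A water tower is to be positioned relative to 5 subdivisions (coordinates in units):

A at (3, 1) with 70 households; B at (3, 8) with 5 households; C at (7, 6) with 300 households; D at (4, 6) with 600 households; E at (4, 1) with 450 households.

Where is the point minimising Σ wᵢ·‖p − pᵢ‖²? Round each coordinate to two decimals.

(4.58, 4.18)

The minimiser of Σwᵢ‖p−pᵢ‖² is the weighted centroid p* = (Σwᵢpᵢ)/(Σwᵢ).
Σwᵢ = 1425.
Σwᵢxᵢ = 70·3 + 5·3 + 300·7 + 600·4 + 450·4 = 6525.
Σwᵢyᵢ = 70·1 + 5·8 + 300·6 + 600·6 + 450·1 = 5960.
x* = 6525/1425 = 4.58, y* = 5960/1425 = 4.18.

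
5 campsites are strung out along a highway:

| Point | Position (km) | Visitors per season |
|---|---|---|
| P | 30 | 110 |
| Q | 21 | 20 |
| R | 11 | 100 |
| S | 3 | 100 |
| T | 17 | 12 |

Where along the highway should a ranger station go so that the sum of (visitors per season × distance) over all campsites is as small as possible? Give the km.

For a sum of weighted absolute distances on a line, the optimum is the weighted median (not the mean). Total weight W = 342; half-weight = 171.
Sort by position and accumulate weight:
  km 3 (S, w=100) → cum 100
  km 11 (R, w=100) → cum 200  ≥ 171 → median here
  km 17 (T, w=12) → cum 212
  km 21 (Q, w=20) → cum 232
  km 30 (P, w=110) → cum 342
Optimal location: km 11.

x = 11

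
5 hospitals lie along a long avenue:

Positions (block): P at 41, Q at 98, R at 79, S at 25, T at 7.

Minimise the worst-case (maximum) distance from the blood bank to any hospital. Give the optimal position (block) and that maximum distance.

The 1-center on a line is the midpoint of the two extreme points: leftmost at 7, rightmost at 98.
Optimal location = (7 + 98)/2 = 52.5; maximum distance = (98 − 7)/2 = 45.5.

location 52.5, max distance 45.5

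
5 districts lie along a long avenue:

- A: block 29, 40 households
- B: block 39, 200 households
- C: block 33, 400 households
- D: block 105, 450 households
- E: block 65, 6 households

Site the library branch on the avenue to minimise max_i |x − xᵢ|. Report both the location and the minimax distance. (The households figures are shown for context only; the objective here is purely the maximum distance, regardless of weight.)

location 67, max distance 38

The 1-center on a line is the midpoint of the two extreme points: leftmost at 29, rightmost at 105.
Optimal location = (29 + 105)/2 = 67; maximum distance = (105 − 29)/2 = 38.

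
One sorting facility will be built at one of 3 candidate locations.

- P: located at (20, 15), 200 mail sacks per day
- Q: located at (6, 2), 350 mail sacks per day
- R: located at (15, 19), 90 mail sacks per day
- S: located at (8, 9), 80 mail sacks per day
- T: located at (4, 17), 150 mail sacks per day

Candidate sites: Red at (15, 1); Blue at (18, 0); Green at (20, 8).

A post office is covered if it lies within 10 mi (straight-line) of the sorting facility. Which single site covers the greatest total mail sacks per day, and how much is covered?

Coverage radius r = 10 mi; a point is covered iff (Δx)²+(Δy)² ≤ 10² = 100.
  Red (15, 1): covers {Q} → 350
  Blue (18, 0): covers {none} → 0
  Green (20, 8): covers {P} → 200
Maximum coverage at Red: 350 mail sacks per day.

Red, covering 350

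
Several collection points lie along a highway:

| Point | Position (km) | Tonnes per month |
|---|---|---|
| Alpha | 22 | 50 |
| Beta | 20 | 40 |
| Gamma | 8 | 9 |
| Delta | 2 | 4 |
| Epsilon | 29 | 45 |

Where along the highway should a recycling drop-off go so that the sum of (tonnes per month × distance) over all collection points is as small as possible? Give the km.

For a sum of weighted absolute distances on a line, the optimum is the weighted median (not the mean). Total weight W = 148; half-weight = 74.
Sort by position and accumulate weight:
  km 2 (Delta, w=4) → cum 4
  km 8 (Gamma, w=9) → cum 13
  km 20 (Beta, w=40) → cum 53
  km 22 (Alpha, w=50) → cum 103  ≥ 74 → median here
  km 29 (Epsilon, w=45) → cum 148
Optimal location: km 22.

x = 22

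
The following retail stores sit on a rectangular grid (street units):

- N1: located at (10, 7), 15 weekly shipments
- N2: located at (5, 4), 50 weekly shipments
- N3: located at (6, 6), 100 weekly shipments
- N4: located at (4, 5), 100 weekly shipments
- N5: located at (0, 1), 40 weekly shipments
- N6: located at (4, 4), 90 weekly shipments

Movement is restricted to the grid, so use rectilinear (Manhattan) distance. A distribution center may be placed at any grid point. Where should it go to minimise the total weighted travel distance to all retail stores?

(4, 5)

Manhattan distance separates: Σwᵢ(|x−xᵢ|+|y−yᵢ|) = Σwᵢ|x−xᵢ| + Σwᵢ|y−yᵢ|, so x and y are optimised independently as 1-D weighted medians.
Total weight W = 395; half = 197.5.
x-coordinate, sorted with cumulative weight:
  x=0 (N5, w=40) cum 40
  x=4 (N4, w=100) cum 140
  x=4 (N6, w=90) cum 230  ← median
  x=5 (N2, w=50) cum 280
  x=6 (N3, w=100) cum 380
  x=10 (N1, w=15) cum 395
⇒ x* = 4
y-coordinate, sorted with cumulative weight:
  y=1 (N5, w=40) cum 40
  y=4 (N2, w=50) cum 90
  y=4 (N6, w=90) cum 180
  y=5 (N4, w=100) cum 280  ← median
  y=6 (N3, w=100) cum 380
  y=7 (N1, w=15) cum 395
⇒ y* = 5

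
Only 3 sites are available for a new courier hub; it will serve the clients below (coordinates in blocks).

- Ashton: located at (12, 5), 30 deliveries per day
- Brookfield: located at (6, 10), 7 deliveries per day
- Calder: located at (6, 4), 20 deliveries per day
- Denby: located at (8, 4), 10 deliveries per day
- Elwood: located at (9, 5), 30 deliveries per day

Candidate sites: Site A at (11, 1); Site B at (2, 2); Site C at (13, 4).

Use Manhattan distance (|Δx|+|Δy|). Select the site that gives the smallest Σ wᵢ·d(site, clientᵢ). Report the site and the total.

Total weighted distance at each candidate:
  Site A (11, 1): total = 648
  Site B (2, 2): total = 974
  Site C (13, 4): total = 491
Minimum is at Site C with total 491 blocks.

Site C, total 491 blocks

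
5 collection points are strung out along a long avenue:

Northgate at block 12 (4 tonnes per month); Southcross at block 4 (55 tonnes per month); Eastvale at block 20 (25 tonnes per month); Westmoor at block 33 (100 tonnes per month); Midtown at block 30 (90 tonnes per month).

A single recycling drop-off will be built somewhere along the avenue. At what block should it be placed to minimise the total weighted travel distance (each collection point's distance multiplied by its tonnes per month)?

x = 30

For a sum of weighted absolute distances on a line, the optimum is the weighted median (not the mean). Total weight W = 274; half-weight = 137.
Sort by position and accumulate weight:
  block 4 (Southcross, w=55) → cum 55
  block 12 (Northgate, w=4) → cum 59
  block 20 (Eastvale, w=25) → cum 84
  block 30 (Midtown, w=90) → cum 174  ≥ 137 → median here
  block 33 (Westmoor, w=100) → cum 274
Optimal location: block 30.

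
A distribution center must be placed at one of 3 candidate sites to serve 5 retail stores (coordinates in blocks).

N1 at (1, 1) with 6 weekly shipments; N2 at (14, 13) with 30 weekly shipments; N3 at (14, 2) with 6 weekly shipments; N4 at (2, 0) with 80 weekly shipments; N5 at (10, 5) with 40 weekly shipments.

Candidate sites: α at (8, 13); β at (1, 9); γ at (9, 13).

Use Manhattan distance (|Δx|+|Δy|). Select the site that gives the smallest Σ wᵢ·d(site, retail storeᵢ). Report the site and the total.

β, total 1998 blocks

Total weighted distance at each candidate:
  α (8, 13): total = 2316
  β (1, 9): total = 1998
  γ (9, 13): total = 2326
Minimum is at β with total 1998 blocks.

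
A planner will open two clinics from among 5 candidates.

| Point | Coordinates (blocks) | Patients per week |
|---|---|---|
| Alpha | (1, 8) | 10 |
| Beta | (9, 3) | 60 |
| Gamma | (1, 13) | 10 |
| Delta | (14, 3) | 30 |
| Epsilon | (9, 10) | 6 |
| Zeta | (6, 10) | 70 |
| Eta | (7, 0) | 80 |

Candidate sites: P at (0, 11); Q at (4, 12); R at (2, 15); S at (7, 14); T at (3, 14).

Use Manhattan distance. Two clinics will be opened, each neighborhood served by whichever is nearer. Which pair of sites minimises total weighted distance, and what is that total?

Evaluate every pair (each demand assigned to the nearer of the two):
  {Q, S}: total = 2866
  {P, S}: total = 2896
  {R, S}: total = 2936
  {S, T}: total = 2936
  {P, Q}: total = 3002
  {Q, R}: total = 3032
  {Q, T}: total = 3032
  {P, R}: total = 3740
  {P, T}: total = 3740
  {R, T}: total = 3780
Best pair: {Q, S} with total 2866.

{Q, S}, total 2866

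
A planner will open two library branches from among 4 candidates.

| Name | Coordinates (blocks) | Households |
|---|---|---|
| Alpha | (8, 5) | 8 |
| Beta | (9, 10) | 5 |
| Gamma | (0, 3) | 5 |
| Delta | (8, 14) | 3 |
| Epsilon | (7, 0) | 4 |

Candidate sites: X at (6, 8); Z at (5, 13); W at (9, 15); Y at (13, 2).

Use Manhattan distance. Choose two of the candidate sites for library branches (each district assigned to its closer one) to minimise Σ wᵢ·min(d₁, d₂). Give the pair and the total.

{X, W}, total 162

Evaluate every pair (each demand assigned to the nearer of the two):
  {X, W}: total = 162
  {X, Z}: total = 168
  {X, Y}: total = 176
  {W, Y}: total = 197
  {Z, Y}: total = 213
  {Z, W}: total = 254
Best pair: {X, W} with total 162.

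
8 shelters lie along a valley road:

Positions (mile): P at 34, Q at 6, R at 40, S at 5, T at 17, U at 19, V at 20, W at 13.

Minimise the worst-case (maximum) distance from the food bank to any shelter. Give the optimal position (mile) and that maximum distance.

The 1-center on a line is the midpoint of the two extreme points: leftmost at 5, rightmost at 40.
Optimal location = (5 + 40)/2 = 22.5; maximum distance = (40 − 5)/2 = 17.5.

location 22.5, max distance 17.5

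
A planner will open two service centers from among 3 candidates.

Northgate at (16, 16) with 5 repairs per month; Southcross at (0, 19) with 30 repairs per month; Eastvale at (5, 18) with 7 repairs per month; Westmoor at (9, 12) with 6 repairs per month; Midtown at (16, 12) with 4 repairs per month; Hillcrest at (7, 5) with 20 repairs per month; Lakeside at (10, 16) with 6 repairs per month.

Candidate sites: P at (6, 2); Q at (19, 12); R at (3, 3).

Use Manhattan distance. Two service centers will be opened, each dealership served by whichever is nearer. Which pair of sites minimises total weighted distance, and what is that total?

{Q, R}, total 994

Evaluate every pair (each demand assigned to the nearer of the two):
  {Q, R}: total = 994
  {P, Q}: total = 1074
  {P, R}: total = 1155
Best pair: {Q, R} with total 994.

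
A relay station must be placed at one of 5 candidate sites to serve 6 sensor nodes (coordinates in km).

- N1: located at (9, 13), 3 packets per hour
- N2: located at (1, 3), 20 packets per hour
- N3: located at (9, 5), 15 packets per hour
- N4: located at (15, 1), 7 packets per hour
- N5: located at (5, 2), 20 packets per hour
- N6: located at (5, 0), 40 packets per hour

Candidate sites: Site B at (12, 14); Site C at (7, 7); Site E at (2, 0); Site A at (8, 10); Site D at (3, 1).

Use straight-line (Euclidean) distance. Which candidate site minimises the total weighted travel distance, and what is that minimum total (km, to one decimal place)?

Total weighted distance at each candidate:
  Site B (12, 14): total = 1460.3
  Site C (7, 7): total = 674.5
  Site E (2, 0): total = 520.0
  Site A (8, 10): total = 952.3
  Site D (3, 1): total = 423.1
Minimum is at Site D with total 423.1 km.

Site D, total 423.1 km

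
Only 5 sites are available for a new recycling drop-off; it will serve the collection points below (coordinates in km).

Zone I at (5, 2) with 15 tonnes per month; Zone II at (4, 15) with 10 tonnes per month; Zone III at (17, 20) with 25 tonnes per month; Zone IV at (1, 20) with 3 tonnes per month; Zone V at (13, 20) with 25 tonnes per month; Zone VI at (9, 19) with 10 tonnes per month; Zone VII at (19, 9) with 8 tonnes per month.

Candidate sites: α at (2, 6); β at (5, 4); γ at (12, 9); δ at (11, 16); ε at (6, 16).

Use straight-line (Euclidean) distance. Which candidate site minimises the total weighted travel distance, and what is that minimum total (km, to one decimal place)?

Total weighted distance at each candidate:
  α (2, 6): total = 1453.1
  β (5, 4): total = 1411.3
  γ (12, 9): total = 1033.8
  δ (11, 16): total = 744.7
  ε (6, 16): total = 906.8
Minimum is at δ with total 744.7 km.

δ, total 744.7 km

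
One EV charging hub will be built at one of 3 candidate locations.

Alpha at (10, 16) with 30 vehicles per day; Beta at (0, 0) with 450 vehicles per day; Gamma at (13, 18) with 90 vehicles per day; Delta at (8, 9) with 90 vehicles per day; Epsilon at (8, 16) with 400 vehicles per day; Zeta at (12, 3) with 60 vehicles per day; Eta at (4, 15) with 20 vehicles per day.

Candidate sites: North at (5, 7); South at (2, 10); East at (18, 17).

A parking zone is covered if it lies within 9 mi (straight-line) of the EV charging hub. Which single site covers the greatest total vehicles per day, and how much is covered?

North, covering 620

Coverage radius r = 9 mi; a point is covered iff (Δx)²+(Δy)² ≤ 9² = 81.
  North (5, 7): covers {Beta, Delta, Zeta, Eta} → 620
  South (2, 10): covers {Delta, Epsilon, Eta} → 510
  East (18, 17): covers {Alpha, Gamma} → 120
Maximum coverage at North: 620 vehicles per day.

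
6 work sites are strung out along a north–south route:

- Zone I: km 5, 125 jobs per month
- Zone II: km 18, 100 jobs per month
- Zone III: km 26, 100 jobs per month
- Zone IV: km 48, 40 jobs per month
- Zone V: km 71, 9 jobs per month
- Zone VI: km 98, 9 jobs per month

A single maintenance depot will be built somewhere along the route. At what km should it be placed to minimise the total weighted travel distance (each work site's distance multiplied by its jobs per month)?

For a sum of weighted absolute distances on a line, the optimum is the weighted median (not the mean). Total weight W = 383; half-weight = 191.5.
Sort by position and accumulate weight:
  km 5 (Zone I, w=125) → cum 125
  km 18 (Zone II, w=100) → cum 225  ≥ 191.5 → median here
  km 26 (Zone III, w=100) → cum 325
  km 48 (Zone IV, w=40) → cum 365
  km 71 (Zone V, w=9) → cum 374
  km 98 (Zone VI, w=9) → cum 383
Optimal location: km 18.

x = 18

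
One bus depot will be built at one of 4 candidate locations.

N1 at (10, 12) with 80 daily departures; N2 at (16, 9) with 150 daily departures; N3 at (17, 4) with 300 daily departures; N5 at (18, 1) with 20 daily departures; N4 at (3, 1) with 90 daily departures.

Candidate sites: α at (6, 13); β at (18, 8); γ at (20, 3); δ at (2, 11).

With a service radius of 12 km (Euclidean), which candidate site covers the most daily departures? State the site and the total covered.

Coverage radius r = 12 km; a point is covered iff (Δx)²+(Δy)² ≤ 12² = 144.
  α (6, 13): covers {N1, N2} → 230
  β (18, 8): covers {N1, N2, N3, N5} → 550
  γ (20, 3): covers {N2, N3, N5} → 470
  δ (2, 11): covers {N1, N4} → 170
Maximum coverage at β: 550 daily departures.

β, covering 550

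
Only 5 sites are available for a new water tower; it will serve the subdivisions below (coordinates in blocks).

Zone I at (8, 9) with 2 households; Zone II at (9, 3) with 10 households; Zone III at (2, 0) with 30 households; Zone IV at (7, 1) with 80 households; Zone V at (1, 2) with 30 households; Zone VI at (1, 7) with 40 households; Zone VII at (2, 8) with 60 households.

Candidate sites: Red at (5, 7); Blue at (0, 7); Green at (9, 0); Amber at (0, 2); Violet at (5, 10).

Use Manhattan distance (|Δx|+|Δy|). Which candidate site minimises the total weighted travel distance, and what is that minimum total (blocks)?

Amber, total 1640 blocks

Total weighted distance at each candidate:
  Red (5, 7): total = 1700
  Blue (0, 7): total = 1860
  Green (9, 0): total = 2300
  Amber (0, 2): total = 1640
  Violet (5, 10): total = 2328
Minimum is at Amber with total 1640 blocks.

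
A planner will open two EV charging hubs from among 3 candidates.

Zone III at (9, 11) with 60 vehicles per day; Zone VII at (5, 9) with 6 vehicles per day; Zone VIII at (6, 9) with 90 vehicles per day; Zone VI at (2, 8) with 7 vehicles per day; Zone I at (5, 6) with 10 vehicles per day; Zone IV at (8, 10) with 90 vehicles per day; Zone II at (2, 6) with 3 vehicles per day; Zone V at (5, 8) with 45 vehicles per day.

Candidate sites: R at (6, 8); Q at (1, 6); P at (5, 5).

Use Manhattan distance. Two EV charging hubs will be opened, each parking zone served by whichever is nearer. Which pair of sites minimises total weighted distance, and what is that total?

Evaluate every pair (each demand assigned to the nearer of the two):
  {R, P}: total = 917
  {R, Q}: total = 921
  {Q, P}: total = 1963
Best pair: {R, P} with total 917.

{R, P}, total 917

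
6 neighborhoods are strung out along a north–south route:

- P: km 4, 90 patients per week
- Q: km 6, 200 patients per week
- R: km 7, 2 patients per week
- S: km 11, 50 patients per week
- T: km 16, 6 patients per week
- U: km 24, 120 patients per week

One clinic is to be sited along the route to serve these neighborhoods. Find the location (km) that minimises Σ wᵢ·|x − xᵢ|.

For a sum of weighted absolute distances on a line, the optimum is the weighted median (not the mean). Total weight W = 468; half-weight = 234.
Sort by position and accumulate weight:
  km 4 (P, w=90) → cum 90
  km 6 (Q, w=200) → cum 290  ≥ 234 → median here
  km 7 (R, w=2) → cum 292
  km 11 (S, w=50) → cum 342
  km 16 (T, w=6) → cum 348
  km 24 (U, w=120) → cum 468
Optimal location: km 6.

x = 6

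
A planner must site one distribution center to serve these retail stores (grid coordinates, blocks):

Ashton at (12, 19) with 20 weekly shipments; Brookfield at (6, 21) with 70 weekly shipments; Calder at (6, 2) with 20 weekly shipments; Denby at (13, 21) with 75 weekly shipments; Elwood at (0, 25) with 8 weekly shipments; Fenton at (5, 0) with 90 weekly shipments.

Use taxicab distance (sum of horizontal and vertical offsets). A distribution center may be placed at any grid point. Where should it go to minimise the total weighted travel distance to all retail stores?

Manhattan distance separates: Σwᵢ(|x−xᵢ|+|y−yᵢ|) = Σwᵢ|x−xᵢ| + Σwᵢ|y−yᵢ|, so x and y are optimised independently as 1-D weighted medians.
Total weight W = 283; half = 141.5.
x-coordinate, sorted with cumulative weight:
  x=0 (Elwood, w=8) cum 8
  x=5 (Fenton, w=90) cum 98
  x=6 (Brookfield, w=70) cum 168  ← median
  x=6 (Calder, w=20) cum 188
  x=12 (Ashton, w=20) cum 208
  x=13 (Denby, w=75) cum 283
⇒ x* = 6
y-coordinate, sorted with cumulative weight:
  y=0 (Fenton, w=90) cum 90
  y=2 (Calder, w=20) cum 110
  y=19 (Ashton, w=20) cum 130
  y=21 (Brookfield, w=70) cum 200  ← median
  y=21 (Denby, w=75) cum 275
  y=25 (Elwood, w=8) cum 283
⇒ y* = 21

(6, 21)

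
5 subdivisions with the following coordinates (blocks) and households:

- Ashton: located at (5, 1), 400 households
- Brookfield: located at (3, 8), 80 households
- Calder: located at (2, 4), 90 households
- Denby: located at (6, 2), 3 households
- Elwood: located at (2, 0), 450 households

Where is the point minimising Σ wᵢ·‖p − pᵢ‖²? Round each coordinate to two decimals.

The minimiser of Σwᵢ‖p−pᵢ‖² is the weighted centroid p* = (Σwᵢpᵢ)/(Σwᵢ).
Σwᵢ = 1023.
Σwᵢxᵢ = 400·5 + 80·3 + 90·2 + 3·6 + 450·2 = 3338.
Σwᵢyᵢ = 400·1 + 80·8 + 90·4 + 3·2 + 450·0 = 1406.
x* = 3338/1023 = 3.26, y* = 1406/1023 = 1.37.

(3.26, 1.37)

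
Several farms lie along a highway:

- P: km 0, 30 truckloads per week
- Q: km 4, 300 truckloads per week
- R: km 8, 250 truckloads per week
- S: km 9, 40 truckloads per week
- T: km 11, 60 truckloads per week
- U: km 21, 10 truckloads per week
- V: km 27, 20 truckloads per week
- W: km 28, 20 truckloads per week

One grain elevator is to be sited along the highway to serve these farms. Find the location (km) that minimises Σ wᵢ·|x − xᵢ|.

For a sum of weighted absolute distances on a line, the optimum is the weighted median (not the mean). Total weight W = 730; half-weight = 365.
Sort by position and accumulate weight:
  km 0 (P, w=30) → cum 30
  km 4 (Q, w=300) → cum 330
  km 8 (R, w=250) → cum 580  ≥ 365 → median here
  km 9 (S, w=40) → cum 620
  km 11 (T, w=60) → cum 680
  km 21 (U, w=10) → cum 690
  km 27 (V, w=20) → cum 710
  km 28 (W, w=20) → cum 730
Optimal location: km 8.

x = 8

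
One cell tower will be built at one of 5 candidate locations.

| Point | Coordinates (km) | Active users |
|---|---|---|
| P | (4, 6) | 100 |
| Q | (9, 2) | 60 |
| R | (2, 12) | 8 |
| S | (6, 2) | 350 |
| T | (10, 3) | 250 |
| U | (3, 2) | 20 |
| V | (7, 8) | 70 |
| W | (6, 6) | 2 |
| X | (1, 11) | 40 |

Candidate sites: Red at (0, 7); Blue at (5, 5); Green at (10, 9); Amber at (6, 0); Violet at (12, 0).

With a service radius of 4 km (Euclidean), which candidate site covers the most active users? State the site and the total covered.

Blue, covering 542

Coverage radius r = 4 km; a point is covered iff (Δx)²+(Δy)² ≤ 4² = 16.
  Red (0, 7): covers {none} → 0
  Blue (5, 5): covers {P, S, U, V, W} → 542
  Green (10, 9): covers {V} → 70
  Amber (6, 0): covers {Q, S, U} → 430
  Violet (12, 0): covers {Q, T} → 310
Maximum coverage at Blue: 542 active users.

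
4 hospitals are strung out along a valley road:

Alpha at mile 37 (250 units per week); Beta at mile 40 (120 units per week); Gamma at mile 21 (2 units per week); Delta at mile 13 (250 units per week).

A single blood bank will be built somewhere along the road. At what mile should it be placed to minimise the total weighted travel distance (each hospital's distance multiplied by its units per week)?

For a sum of weighted absolute distances on a line, the optimum is the weighted median (not the mean). Total weight W = 622; half-weight = 311.
Sort by position and accumulate weight:
  mile 13 (Delta, w=250) → cum 250
  mile 21 (Gamma, w=2) → cum 252
  mile 37 (Alpha, w=250) → cum 502  ≥ 311 → median here
  mile 40 (Beta, w=120) → cum 622
Optimal location: mile 37.

x = 37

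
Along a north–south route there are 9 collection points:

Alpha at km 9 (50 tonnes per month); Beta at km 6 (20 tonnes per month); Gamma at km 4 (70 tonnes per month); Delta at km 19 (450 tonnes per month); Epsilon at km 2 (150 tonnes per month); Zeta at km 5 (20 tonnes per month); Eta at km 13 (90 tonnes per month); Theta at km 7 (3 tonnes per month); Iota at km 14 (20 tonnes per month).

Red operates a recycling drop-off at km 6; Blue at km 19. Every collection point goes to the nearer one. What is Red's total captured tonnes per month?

The indifferent point is the midpoint (6+19)/2 = 12.5; collection points left of it (closer to Red at 6) go to Red, those right go to Blue.
  Epsilon at 2 (w=150) → Red
  Gamma at 4 (w=70) → Red
  Zeta at 5 (w=20) → Red
  Beta at 6 (w=20) → Red
  Theta at 7 (w=3) → Red
  Alpha at 9 (w=50) → Red
  Eta at 13 (w=90) → Blue
  Iota at 14 (w=20) → Blue
  Delta at 19 (w=450) → Blue
Red captures 313; Blue captures 560.

313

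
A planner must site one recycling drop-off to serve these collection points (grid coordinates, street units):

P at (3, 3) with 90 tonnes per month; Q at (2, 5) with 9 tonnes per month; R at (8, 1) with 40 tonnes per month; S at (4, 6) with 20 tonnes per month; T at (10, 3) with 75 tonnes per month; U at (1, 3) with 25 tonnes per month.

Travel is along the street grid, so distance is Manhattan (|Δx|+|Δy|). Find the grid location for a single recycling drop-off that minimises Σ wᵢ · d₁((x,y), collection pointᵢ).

Manhattan distance separates: Σwᵢ(|x−xᵢ|+|y−yᵢ|) = Σwᵢ|x−xᵢ| + Σwᵢ|y−yᵢ|, so x and y are optimised independently as 1-D weighted medians.
Total weight W = 259; half = 129.5.
x-coordinate, sorted with cumulative weight:
  x=1 (U, w=25) cum 25
  x=2 (Q, w=9) cum 34
  x=3 (P, w=90) cum 124
  x=4 (S, w=20) cum 144  ← median
  x=8 (R, w=40) cum 184
  x=10 (T, w=75) cum 259
⇒ x* = 4
y-coordinate, sorted with cumulative weight:
  y=1 (R, w=40) cum 40
  y=3 (P, w=90) cum 130  ← median
  y=3 (T, w=75) cum 205
  y=3 (U, w=25) cum 230
  y=5 (Q, w=9) cum 239
  y=6 (S, w=20) cum 259
⇒ y* = 3

(4, 3)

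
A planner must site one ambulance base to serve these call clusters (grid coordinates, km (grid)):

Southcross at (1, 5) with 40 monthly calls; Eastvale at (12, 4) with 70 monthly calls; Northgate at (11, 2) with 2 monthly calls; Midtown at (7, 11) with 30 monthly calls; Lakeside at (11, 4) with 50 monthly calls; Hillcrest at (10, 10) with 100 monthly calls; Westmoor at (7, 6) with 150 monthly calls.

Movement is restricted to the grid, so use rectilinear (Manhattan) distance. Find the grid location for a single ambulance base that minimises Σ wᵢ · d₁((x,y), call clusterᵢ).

(10, 6)

Manhattan distance separates: Σwᵢ(|x−xᵢ|+|y−yᵢ|) = Σwᵢ|x−xᵢ| + Σwᵢ|y−yᵢ|, so x and y are optimised independently as 1-D weighted medians.
Total weight W = 442; half = 221.
x-coordinate, sorted with cumulative weight:
  x=1 (Southcross, w=40) cum 40
  x=7 (Midtown, w=30) cum 70
  x=7 (Westmoor, w=150) cum 220
  x=10 (Hillcrest, w=100) cum 320  ← median
  x=11 (Northgate, w=2) cum 322
  x=11 (Lakeside, w=50) cum 372
  x=12 (Eastvale, w=70) cum 442
⇒ x* = 10
y-coordinate, sorted with cumulative weight:
  y=2 (Northgate, w=2) cum 2
  y=4 (Eastvale, w=70) cum 72
  y=4 (Lakeside, w=50) cum 122
  y=5 (Southcross, w=40) cum 162
  y=6 (Westmoor, w=150) cum 312  ← median
  y=10 (Hillcrest, w=100) cum 412
  y=11 (Midtown, w=30) cum 442
⇒ y* = 6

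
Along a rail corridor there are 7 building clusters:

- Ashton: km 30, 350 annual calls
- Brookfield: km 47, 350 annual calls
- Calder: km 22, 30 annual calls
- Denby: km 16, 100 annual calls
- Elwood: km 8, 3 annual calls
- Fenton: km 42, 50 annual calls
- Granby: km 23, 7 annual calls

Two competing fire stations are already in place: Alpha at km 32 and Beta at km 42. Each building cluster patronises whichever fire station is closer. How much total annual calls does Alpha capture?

The indifferent point is the midpoint (32+42)/2 = 37; building clusters left of it (closer to Alpha at 32) go to Alpha, those right go to Beta.
  Elwood at 8 (w=3) → Alpha
  Denby at 16 (w=100) → Alpha
  Calder at 22 (w=30) → Alpha
  Granby at 23 (w=7) → Alpha
  Ashton at 30 (w=350) → Alpha
  Fenton at 42 (w=50) → Beta
  Brookfield at 47 (w=350) → Beta
Alpha captures 490; Beta captures 400.

490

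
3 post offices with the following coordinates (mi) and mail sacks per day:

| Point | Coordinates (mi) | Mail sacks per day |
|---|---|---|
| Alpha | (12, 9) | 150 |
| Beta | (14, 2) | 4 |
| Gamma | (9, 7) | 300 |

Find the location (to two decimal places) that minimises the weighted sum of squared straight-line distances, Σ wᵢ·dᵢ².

The minimiser of Σwᵢ‖p−pᵢ‖² is the weighted centroid p* = (Σwᵢpᵢ)/(Σwᵢ).
Σwᵢ = 454.
Σwᵢxᵢ = 150·12 + 4·14 + 300·9 = 4556.
Σwᵢyᵢ = 150·9 + 4·2 + 300·7 = 3458.
x* = 4556/454 = 10.04, y* = 3458/454 = 7.62.

(10.04, 7.62)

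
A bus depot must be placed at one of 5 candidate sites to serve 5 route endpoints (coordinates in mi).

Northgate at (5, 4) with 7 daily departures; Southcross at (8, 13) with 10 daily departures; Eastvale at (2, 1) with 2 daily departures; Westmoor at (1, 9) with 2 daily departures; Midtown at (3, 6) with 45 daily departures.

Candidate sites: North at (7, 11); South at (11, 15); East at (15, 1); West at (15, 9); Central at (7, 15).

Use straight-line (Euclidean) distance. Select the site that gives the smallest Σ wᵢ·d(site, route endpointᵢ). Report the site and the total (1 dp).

Total weighted distance at each candidate:
  North (7, 11): total = 396.5
  South (11, 15): total = 722.2
  East (15, 1): total = 855.3
  West (15, 9): total = 774.0
  Central (7, 15): total = 590.5
Minimum is at North with total 396.5 mi.

North, total 396.5 mi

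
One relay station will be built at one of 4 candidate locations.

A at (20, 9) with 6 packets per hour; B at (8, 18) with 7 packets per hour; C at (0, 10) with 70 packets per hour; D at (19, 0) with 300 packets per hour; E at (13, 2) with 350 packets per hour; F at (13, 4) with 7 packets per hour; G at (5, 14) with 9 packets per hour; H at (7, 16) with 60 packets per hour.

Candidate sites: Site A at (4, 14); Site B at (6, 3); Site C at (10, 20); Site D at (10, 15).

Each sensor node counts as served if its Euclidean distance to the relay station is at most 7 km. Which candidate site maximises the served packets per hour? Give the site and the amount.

Coverage radius r = 7 km; a point is covered iff (Δx)²+(Δy)² ≤ 7² = 49.
  Site A (4, 14): covers {B, C, G, H} → 146
  Site B (6, 3): covers {none} → 0
  Site C (10, 20): covers {B, H} → 67
  Site D (10, 15): covers {B, G, H} → 76
Maximum coverage at Site A: 146 packets per hour.

Site A, covering 146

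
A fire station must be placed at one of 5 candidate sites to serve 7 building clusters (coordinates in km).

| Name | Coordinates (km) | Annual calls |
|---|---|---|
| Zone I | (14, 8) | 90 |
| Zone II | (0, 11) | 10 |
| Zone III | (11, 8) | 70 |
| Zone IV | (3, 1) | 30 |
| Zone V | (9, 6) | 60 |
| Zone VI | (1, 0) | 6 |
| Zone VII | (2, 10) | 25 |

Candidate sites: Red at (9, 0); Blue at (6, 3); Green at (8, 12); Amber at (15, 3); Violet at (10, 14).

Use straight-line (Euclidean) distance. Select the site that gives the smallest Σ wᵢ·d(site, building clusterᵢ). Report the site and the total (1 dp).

Blue, total 2043.3 km

Total weighted distance at each candidate:
  Red (9, 0): total = 2464.1
  Blue (6, 3): total = 2043.3
  Green (8, 12): total = 2048.5
  Amber (15, 3): total = 2299.6
  Violet (10, 14): total = 2429.3
Minimum is at Blue with total 2043.3 km.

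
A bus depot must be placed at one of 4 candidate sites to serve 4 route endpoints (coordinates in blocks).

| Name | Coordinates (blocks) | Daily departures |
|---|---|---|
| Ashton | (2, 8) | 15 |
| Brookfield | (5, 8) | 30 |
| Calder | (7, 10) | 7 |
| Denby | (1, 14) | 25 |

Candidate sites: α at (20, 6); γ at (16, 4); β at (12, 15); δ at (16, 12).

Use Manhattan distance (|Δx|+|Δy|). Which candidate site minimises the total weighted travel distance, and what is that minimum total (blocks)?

Total weighted distance at each candidate:
  α (20, 6): total = 1604
  γ (16, 4): total = 1450
  β (12, 15): total = 1045
  δ (16, 12): total = 1222
Minimum is at β with total 1045 blocks.

β, total 1045 blocks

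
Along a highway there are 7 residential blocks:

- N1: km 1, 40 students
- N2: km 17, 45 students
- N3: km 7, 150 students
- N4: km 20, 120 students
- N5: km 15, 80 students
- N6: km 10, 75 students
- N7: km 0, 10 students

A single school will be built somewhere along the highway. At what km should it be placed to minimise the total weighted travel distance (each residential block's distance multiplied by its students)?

For a sum of weighted absolute distances on a line, the optimum is the weighted median (not the mean). Total weight W = 520; half-weight = 260.
Sort by position and accumulate weight:
  km 0 (N7, w=10) → cum 10
  km 1 (N1, w=40) → cum 50
  km 7 (N3, w=150) → cum 200
  km 10 (N6, w=75) → cum 275  ≥ 260 → median here
  km 15 (N5, w=80) → cum 355
  km 17 (N2, w=45) → cum 400
  km 20 (N4, w=120) → cum 520
Optimal location: km 10.

x = 10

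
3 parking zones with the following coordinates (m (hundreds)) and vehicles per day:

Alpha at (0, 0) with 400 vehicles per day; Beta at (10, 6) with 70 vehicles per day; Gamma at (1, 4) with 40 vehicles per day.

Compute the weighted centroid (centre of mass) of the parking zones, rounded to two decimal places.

The minimiser of Σwᵢ‖p−pᵢ‖² is the weighted centroid p* = (Σwᵢpᵢ)/(Σwᵢ).
Σwᵢ = 510.
Σwᵢxᵢ = 400·0 + 70·10 + 40·1 = 740.
Σwᵢyᵢ = 400·0 + 70·6 + 40·4 = 580.
x* = 740/510 = 1.45, y* = 580/510 = 1.14.

(1.45, 1.14)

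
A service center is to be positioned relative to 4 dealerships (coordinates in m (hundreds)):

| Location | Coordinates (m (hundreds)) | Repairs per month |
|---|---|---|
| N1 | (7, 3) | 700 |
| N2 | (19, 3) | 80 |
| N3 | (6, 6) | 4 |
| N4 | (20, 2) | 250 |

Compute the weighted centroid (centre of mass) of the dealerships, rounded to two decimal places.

(11.07, 2.77)

The minimiser of Σwᵢ‖p−pᵢ‖² is the weighted centroid p* = (Σwᵢpᵢ)/(Σwᵢ).
Σwᵢ = 1034.
Σwᵢxᵢ = 700·7 + 80·19 + 4·6 + 250·20 = 11444.
Σwᵢyᵢ = 700·3 + 80·3 + 4·6 + 250·2 = 2864.
x* = 11444/1034 = 11.07, y* = 2864/1034 = 2.77.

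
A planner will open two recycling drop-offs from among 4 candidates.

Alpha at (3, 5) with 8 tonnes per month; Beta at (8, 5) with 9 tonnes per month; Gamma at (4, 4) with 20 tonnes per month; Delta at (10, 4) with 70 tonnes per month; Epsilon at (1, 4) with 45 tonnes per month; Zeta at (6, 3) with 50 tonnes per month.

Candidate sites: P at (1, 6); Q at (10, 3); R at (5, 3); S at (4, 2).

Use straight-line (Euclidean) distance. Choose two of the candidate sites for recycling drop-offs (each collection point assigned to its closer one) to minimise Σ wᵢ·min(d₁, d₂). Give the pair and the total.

Evaluate every pair (each demand assigned to the nearer of the two):
  {Q, R}: total = 381.9
  {Q, S}: total = 434.8
  {P, Q}: total = 475.5
  {P, R}: total = 575.6
  {R, S}: total = 652.5
  {P, S}: total = 747.4
Best pair: {Q, R} with total 381.9.

{Q, R}, total 381.9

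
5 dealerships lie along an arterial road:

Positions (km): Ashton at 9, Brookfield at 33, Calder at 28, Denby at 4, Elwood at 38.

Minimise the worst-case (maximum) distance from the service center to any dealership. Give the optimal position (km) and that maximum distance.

location 21, max distance 17

The 1-center on a line is the midpoint of the two extreme points: leftmost at 4, rightmost at 38.
Optimal location = (4 + 38)/2 = 21; maximum distance = (38 − 4)/2 = 17.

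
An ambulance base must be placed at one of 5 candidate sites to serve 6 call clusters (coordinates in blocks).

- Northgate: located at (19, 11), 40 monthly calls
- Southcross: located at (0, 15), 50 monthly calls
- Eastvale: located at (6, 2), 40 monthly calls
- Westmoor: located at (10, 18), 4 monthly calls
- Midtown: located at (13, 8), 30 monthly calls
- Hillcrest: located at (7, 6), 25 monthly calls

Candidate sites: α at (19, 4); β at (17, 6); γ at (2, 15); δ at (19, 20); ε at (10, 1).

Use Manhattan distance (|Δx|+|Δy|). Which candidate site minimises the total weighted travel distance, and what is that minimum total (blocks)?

γ, total 2554 blocks

Total weighted distance at each candidate:
  α (19, 4): total = 3122
  β (17, 6): total = 2686
  γ (2, 15): total = 2554
  δ (19, 20): total = 4034
  ε (10, 1): total = 2728
Minimum is at γ with total 2554 blocks.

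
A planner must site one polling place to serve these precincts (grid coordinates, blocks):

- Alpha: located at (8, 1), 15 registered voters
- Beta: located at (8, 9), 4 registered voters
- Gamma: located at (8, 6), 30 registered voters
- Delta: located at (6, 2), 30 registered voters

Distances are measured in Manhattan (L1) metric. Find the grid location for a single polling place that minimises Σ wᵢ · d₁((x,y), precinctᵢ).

(8, 2)

Manhattan distance separates: Σwᵢ(|x−xᵢ|+|y−yᵢ|) = Σwᵢ|x−xᵢ| + Σwᵢ|y−yᵢ|, so x and y are optimised independently as 1-D weighted medians.
Total weight W = 79; half = 39.5.
x-coordinate, sorted with cumulative weight:
  x=6 (Delta, w=30) cum 30
  x=8 (Alpha, w=15) cum 45  ← median
  x=8 (Beta, w=4) cum 49
  x=8 (Gamma, w=30) cum 79
⇒ x* = 8
y-coordinate, sorted with cumulative weight:
  y=1 (Alpha, w=15) cum 15
  y=2 (Delta, w=30) cum 45  ← median
  y=6 (Gamma, w=30) cum 75
  y=9 (Beta, w=4) cum 79
⇒ y* = 2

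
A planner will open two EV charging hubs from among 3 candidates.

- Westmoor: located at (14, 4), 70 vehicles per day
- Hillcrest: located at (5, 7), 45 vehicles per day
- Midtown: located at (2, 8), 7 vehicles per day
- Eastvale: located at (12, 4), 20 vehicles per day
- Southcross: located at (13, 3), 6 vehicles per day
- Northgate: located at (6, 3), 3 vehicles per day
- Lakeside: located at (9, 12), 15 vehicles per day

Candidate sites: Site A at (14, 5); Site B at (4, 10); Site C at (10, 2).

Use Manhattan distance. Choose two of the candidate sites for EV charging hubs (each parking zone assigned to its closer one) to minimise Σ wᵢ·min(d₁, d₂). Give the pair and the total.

{Site A, Site B}, total 488

Evaluate every pair (each demand assigned to the nearer of the two):
  {Site A, Site B}: total = 488
  {Site B, Site C}: total = 852
  {Site A, Site C}: total = 876
Best pair: {Site A, Site B} with total 488.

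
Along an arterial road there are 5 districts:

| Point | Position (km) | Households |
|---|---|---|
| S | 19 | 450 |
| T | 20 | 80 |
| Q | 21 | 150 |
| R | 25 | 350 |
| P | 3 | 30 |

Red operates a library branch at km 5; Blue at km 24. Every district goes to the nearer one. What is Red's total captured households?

The indifferent point is the midpoint (5+24)/2 = 14.5; districts left of it (closer to Red at 5) go to Red, those right go to Blue.
  P at 3 (w=30) → Red
  S at 19 (w=450) → Blue
  T at 20 (w=80) → Blue
  Q at 21 (w=150) → Blue
  R at 25 (w=350) → Blue
Red captures 30; Blue captures 1030.

30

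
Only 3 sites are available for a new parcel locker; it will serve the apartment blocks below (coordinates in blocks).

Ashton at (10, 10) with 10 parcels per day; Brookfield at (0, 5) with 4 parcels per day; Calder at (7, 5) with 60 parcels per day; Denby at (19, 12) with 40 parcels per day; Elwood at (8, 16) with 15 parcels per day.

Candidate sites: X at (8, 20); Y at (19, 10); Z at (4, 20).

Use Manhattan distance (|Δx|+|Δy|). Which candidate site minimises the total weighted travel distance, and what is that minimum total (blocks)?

Total weighted distance at each candidate:
  X (8, 20): total = 1992
  Y (19, 10): total = 1541
  Z (4, 20): total = 2356
Minimum is at Y with total 1541 blocks.

Y, total 1541 blocks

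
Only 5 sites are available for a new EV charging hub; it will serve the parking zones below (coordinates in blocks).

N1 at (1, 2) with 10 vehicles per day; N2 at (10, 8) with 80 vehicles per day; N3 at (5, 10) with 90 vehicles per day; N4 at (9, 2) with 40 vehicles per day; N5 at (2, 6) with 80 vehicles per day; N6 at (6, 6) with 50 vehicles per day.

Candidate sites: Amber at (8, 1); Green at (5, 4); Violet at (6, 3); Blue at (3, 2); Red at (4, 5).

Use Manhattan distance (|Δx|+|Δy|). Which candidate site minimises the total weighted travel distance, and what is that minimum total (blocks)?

Total weighted distance at each candidate:
  Amber (8, 1): total = 3190
  Green (5, 4): total = 2110
  Violet (6, 3): total = 2370
  Blue (3, 2): total = 2950
  Red (4, 5): total = 2030
Minimum is at Red with total 2030 blocks.

Red, total 2030 blocks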